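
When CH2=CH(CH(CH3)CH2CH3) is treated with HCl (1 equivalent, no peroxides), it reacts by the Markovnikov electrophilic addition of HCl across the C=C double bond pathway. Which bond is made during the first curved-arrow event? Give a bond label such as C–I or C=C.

C–H

Step 1: Electrophilic addition begins with the π(C=C) electrons forming a bond to the proton of HCl. Following Markovnikov's rule, the resulting cation is secondary. The H–Cl bond breaks heterolytically, releasing Cl⁻.
The bond formed in this step is the C–H bond.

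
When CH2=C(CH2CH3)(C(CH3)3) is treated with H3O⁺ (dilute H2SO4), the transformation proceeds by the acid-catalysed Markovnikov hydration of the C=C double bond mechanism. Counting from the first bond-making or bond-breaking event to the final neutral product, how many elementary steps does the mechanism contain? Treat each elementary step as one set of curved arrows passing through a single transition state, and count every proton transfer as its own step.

Step 1: The π electrons of the C=C bond attack a proton of H3O⁺; Markovnikov addition places the new C–H on the less-substituted alkene carbon, so the positive charge ends up on the more-substituted carbon — a tertiary carbocation. H2O is released.
(No 1,2-shift: no single shift to an adjacent carbon would give a more stable cation.)
Step 2: A lone pair on the oxygen of H2O attacks the carbocation, forming a C–O bond and an oxonium ion (a protonated alcohol).
Step 3: Proton transfer from the O–H of the oxonium ion to H2O completes the catalytic cycle and yields the alcohol.
Total: 3 elementary steps.

3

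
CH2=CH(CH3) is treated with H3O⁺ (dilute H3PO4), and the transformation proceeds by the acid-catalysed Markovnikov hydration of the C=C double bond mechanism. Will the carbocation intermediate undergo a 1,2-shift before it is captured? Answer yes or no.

The first-formed carbocation is secondary.
No single 1,2-shift to an adjacent carbon would produce a more-substituted cation than the one already present, so no rearrangement occurs.

no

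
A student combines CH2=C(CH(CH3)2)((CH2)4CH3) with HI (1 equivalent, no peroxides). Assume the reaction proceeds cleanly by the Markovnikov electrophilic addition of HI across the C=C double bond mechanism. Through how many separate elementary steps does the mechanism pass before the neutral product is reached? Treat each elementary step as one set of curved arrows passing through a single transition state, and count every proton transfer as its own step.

Step 1: The π electrons of the C=C bond attack a proton of HI; Markovnikov addition places the new C–H on the less-substituted alkene carbon, so the positive charge ends up on the more-substituted carbon — a tertiary carbocation. The H–I bond breaks heterolytically, releasing I⁻.
(No 1,2-shift: no single shift to an adjacent carbon would give a more stable cation.)
Step 2: I⁻ captures the cation: a lone pair on I⁻ fills the empty p orbital, producing the alkyl halide product.
Total: 2 elementary steps.

2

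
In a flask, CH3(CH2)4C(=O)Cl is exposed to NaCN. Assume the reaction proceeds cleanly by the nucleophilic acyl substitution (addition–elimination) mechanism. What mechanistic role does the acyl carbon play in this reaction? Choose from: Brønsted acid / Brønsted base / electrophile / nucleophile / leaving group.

Step 1: CN⁻ adds to the carbonyl carbon; the C=O π electrons shift onto oxygen and a tetrahedral alkoxide intermediate forms.
The acyl carbon accepts an electron pair into an empty or π* orbital — it is the electrophile.

electrophile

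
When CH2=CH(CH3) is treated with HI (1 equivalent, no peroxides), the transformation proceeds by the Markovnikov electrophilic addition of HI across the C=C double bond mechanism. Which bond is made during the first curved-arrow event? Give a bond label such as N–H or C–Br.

C–H

Step 1: The π electrons of the C=C bond attack a proton of HI; Markovnikov addition places the new C–H on the less-substituted alkene carbon, so the positive charge ends up on the more-substituted carbon — a secondary carbocation. The H–I bond breaks heterolytically, releasing I⁻.
The bond formed in this step is the C–H bond.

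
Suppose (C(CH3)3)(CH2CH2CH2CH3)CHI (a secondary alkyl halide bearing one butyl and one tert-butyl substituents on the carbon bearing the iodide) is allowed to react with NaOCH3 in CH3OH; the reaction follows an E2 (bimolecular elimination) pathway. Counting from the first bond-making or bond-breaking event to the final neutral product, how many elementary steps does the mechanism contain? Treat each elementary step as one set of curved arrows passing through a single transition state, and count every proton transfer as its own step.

1

Step 1: Concerted anti-periplanar elimination: CH3O⁻ abstracts a β-H while I⁻ leaves, and the C–H electrons become the new C=C π bond — all in a single transition state.
Total: 1 elementary step.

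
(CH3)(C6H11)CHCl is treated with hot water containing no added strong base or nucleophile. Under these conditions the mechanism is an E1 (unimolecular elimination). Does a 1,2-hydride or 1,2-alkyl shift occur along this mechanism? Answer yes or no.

The first-formed carbocation is secondary.
The adjacent cyclohexyl carbon already bears 2 other carbon substituents and has a hydrogen to migrate; after a 1,2-hydride shift from that carbon the positive charge sits on a tertiary centre.
Tertiary is more stable than secondary, so the shift occurs.

yes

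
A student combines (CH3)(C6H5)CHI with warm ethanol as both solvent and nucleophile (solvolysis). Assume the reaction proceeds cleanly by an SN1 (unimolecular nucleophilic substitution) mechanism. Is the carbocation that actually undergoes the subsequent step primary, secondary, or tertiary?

secondary

Step 1: The C–I bond breaks with both electrons going to the iodide; I⁻ leaves and a secondary carbocation remains.
No single 1,2-shift to an adjacent carbon would give a more-substituted cation, so no rearrangement occurs.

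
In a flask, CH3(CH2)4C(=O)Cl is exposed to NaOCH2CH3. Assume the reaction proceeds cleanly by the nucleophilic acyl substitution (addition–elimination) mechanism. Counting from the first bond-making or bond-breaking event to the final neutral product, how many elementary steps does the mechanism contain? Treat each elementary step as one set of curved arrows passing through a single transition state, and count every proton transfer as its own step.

Step 1: Nucleophilic addition of CH3CH2O⁻ to the acyl carbon breaks the π(C=O) bond and yields a tetrahedral, anionic intermediate.
Step 2: Collapse of the tetrahedral intermediate: the alkoxide oxygen pushes its lone pair back to re-form C=O while Cl⁻ leaves.
Total: 2 elementary steps.

2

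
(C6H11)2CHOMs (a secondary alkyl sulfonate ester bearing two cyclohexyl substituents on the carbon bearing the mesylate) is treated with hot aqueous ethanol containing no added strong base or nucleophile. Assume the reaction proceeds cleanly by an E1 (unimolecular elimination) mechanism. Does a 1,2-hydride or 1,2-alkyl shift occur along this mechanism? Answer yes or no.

The first-formed carbocation is secondary.
The adjacent cyclohexyl carbon already bears 2 other carbon substituents and has a hydrogen to migrate; after a 1,2-hydride shift from that carbon the positive charge sits on a tertiary centre.
Tertiary is more stable than secondary, so the shift occurs.

yes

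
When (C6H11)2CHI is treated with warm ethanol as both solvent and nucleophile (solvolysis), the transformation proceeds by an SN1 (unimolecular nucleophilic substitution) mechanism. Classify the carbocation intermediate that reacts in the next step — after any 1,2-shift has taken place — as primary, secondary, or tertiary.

Step 1: Rate-determining heterolysis of the C–I bond gives I⁻ and a secondary carbocation.
Step 2: A hydride (H with its bonding pair) migrates from the adjacent cyclohexyl carbon to the cationic centre — a 1,2-hydride shift — upgrading the secondary cation to a tertiary one.
The cation rearranges from secondary to tertiary via a 1,2-hydride shift from the adjacent cyclohexyl carbon; the tertiary cation is what reacts next.

tertiary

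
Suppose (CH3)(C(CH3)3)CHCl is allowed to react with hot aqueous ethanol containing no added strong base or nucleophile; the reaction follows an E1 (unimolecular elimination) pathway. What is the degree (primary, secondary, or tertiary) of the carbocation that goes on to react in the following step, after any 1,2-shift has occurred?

tertiary

Step 1: Ionisation: the C–Cl σ-bond cleaves heterolytically; both bonding electrons depart with Cl⁻, leaving a secondary carbocation at the α-carbon.
Step 2: A 1,2-methyl shift from the adjacent tert-butyl carbon moves the positive charge from the secondary centre to an adjacent carbon, generating a more stable tertiary carbocation.
The cation rearranges from secondary to tertiary via a 1,2-methyl shift from the adjacent tert-butyl carbon; the tertiary cation is what reacts next.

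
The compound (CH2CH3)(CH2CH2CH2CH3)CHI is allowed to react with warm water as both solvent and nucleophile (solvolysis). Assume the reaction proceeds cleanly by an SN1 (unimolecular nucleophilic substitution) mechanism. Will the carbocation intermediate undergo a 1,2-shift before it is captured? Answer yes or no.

The first-formed carbocation is secondary.
No single 1,2-shift to an adjacent carbon would produce a more-substituted cation than the one already present, so no rearrangement occurs.

no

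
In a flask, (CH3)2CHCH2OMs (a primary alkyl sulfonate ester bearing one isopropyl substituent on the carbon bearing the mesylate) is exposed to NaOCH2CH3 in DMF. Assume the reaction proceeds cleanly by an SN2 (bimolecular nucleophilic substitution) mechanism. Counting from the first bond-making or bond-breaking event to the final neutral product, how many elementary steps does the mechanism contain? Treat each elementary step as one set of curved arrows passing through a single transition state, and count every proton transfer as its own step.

1

Step 1: The ethoxide nucleophile donates a lone pair from O to the α-carbon in a backside attack; simultaneously the C–O σ-bond breaks and both of its electrons leave with MsO⁻. One concerted step with inversion of configuration.
Total: 1 elementary step.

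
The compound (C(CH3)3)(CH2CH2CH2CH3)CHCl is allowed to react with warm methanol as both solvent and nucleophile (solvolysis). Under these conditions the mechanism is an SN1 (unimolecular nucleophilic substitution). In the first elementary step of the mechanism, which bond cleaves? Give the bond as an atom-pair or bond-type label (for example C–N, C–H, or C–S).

C–Cl

Step 1: The C–Cl bond breaks with both electrons going to the chloride; Cl⁻ leaves and a secondary carbocation remains.
The bond broken in this step is the C–Cl bond.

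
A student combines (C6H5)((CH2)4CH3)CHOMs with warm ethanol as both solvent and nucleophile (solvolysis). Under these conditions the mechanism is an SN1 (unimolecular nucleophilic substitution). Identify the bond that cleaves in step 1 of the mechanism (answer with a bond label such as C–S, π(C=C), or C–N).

C–O

Step 1: Unassisted departure of MsO⁻ (taking the C–O bonding pair) generates a secondary carbocation.
The bond broken in this step is the C–O bond.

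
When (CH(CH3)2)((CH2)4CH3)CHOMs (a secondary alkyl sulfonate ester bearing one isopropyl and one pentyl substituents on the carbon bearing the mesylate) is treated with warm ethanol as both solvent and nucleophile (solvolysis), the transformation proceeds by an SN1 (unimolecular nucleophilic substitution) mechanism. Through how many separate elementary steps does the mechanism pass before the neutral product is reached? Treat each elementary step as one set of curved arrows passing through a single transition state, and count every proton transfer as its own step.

4

Step 1: Ionisation: the C–O σ-bond cleaves heterolytically; both bonding electrons depart with MsO⁻, leaving a secondary carbocation at the α-carbon.
Step 2: A 1,2-hydride shift from the adjacent isopropyl carbon moves the positive charge from the secondary centre to an adjacent carbon, generating a more stable tertiary carbocation.
Step 3: Nucleophilic capture: the oxygen of CH3CH2OH bonds to the cationic carbon, producing an oxonium-ion intermediate.
Step 4: Proton transfer from the O–H of the oxonium ion to a solvent molecule delivers the neutral ether.
Total: 4 elementary steps.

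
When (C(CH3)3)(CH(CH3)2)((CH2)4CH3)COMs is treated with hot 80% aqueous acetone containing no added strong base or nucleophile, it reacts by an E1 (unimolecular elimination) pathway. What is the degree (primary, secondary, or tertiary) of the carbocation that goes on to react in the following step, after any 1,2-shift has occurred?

tertiary

Step 1: The C–O bond breaks with both electrons going to the mesylate; MsO⁻ leaves and a tertiary carbocation remains.
No single 1,2-shift to an adjacent carbon would give a more-substituted cation, so no rearrangement occurs.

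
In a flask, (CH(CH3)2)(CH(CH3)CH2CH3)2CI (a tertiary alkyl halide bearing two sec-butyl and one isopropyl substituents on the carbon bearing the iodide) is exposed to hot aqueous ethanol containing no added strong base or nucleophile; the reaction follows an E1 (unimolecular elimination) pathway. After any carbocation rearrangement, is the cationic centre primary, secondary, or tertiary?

Step 1: Ionisation: the C–I σ-bond cleaves heterolytically; both bonding electrons depart with I⁻, leaving a tertiary carbocation at the α-carbon.
No single 1,2-shift to an adjacent carbon would give a more-substituted cation, so no rearrangement occurs.

tertiary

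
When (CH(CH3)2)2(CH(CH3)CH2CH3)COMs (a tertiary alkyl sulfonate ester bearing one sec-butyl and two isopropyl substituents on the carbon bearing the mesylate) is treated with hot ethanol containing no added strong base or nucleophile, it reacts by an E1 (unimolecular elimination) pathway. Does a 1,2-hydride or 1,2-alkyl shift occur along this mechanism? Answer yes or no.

The first-formed carbocation is tertiary.
No single 1,2-shift to an adjacent carbon would produce a more-substituted cation than the one already present, so no rearrangement occurs.

no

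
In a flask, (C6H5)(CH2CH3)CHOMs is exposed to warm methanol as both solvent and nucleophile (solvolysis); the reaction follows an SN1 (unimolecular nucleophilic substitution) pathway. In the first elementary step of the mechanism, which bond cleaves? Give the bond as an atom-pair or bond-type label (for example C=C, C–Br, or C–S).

C–O

Step 1: Unassisted departure of MsO⁻ (taking the C–O bonding pair) generates a secondary carbocation.
The bond broken in this step is the C–O bond.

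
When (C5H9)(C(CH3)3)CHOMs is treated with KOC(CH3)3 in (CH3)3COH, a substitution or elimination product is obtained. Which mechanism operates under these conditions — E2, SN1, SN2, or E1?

E2

Conditions: a strong/bulky base with a secondary substrate bearing a β-hydrogen.
These conditions are the textbook signature of the E2 pathway.
A strong (often hindered) base removes a β-H in concert with loss of the leaving group — bimolecular elimination.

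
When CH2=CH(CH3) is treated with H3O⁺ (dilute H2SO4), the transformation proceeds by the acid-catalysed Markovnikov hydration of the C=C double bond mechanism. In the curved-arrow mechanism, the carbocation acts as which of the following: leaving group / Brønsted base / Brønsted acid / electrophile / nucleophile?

electrophile

Step 2: Water acts as the nucleophile: an oxygen lone pair bonds to the cationic carbon, giving an oxonium-ion intermediate.
The carbocation accepts an electron pair into an empty or π* orbital — it is the electrophile.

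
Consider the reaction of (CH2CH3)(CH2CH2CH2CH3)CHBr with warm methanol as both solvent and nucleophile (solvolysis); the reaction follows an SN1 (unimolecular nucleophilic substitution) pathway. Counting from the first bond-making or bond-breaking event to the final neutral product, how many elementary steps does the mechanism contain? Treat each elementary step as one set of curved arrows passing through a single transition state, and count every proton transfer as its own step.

3

Step 1: The C–Br bond breaks with both electrons going to the bromide; Br⁻ leaves and a secondary carbocation remains.
(No 1,2-shift: no single shift to an adjacent carbon would give a more stable cation.)
Step 2: Nucleophilic capture: the oxygen of CH3OH bonds to the cationic carbon, producing an oxonium-ion intermediate.
Step 3: Proton transfer from the O–H of the oxonium ion to a solvent molecule delivers the neutral ether.
Total: 3 elementary steps.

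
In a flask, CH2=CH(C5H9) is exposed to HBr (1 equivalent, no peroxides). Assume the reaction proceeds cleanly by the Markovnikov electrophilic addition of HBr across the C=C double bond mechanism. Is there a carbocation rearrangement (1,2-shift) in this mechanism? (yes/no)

The first-formed carbocation is secondary.
The adjacent cyclopentyl carbon already bears 2 other carbon substituents and has a hydrogen to migrate; after a 1,2-hydride shift from that carbon the positive charge sits on a tertiary centre.
Tertiary is more stable than secondary, so the shift occurs.

yes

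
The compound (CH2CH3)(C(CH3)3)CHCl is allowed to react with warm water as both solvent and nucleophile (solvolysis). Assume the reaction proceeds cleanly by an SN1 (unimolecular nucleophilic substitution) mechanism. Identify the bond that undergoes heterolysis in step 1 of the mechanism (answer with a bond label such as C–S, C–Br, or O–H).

Step 1: Rate-determining heterolysis of the C–Cl bond gives Cl⁻ and a secondary carbocation.
The bond broken in this step is the C–Cl bond.

C–Cl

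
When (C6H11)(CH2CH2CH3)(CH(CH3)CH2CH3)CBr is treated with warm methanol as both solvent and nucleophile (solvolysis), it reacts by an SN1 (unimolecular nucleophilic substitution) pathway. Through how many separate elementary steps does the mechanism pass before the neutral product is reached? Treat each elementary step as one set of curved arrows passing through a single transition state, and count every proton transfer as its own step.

Step 1: Rate-determining heterolysis of the C–Br bond gives Br⁻ and a tertiary carbocation.
(No 1,2-shift: no single shift to an adjacent carbon would give a more stable cation.)
Step 2: Nucleophilic capture: the oxygen of CH3OH bonds to the cationic carbon, producing an oxonium-ion intermediate.
Step 3: Deprotonation of the oxonium oxygen by solvent methanol yields the neutral ether.
Total: 3 elementary steps.

3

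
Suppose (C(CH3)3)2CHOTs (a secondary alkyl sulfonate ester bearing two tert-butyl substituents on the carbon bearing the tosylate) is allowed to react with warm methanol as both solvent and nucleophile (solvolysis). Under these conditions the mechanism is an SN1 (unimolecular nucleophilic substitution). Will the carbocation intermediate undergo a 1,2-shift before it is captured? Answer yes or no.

The first-formed carbocation is secondary.
The adjacent tert-butyl carbon has no hydrogen but bears methyl groups; migration of one methyl with its bonding pair (a 1,2-methyl shift) places the charge on a tertiary centre.
Tertiary is more stable than secondary, so the shift occurs.

yes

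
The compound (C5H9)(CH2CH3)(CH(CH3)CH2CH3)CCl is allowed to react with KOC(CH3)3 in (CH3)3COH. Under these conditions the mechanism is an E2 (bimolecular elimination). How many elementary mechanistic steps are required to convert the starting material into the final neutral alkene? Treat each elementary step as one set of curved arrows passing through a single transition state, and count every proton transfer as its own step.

Step 1: Concerted anti-periplanar elimination: (CH3)3CO⁻ abstracts a β-H while Cl⁻ leaves, and the C–H electrons become the new C=C π bond — all in a single transition state.
Total: 1 elementary step.

1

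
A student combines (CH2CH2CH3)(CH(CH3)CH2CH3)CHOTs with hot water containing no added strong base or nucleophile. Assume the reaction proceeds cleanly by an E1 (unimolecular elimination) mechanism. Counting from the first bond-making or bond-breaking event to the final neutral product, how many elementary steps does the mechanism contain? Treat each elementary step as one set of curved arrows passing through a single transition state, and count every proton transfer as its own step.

Step 1: Rate-determining heterolysis of the C–O bond gives TsO⁻ and a secondary carbocation.
Step 2: A 1,2-hydride shift from the adjacent sec-butyl carbon moves the positive charge from the secondary centre to an adjacent carbon, generating a more stable tertiary carbocation.
Step 3: A water molecule (solvent) deprotonates a β-carbon; as the C–H bond breaks, those electrons form the new alkene π bond.
Total: 3 elementary steps.

3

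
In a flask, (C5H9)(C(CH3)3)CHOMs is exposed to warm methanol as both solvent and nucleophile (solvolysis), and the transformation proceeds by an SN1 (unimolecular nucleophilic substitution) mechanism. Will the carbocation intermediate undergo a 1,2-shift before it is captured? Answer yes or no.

yes

The first-formed carbocation is secondary.
The adjacent cyclopentyl carbon already bears 2 other carbon substituents and has a hydrogen to migrate; after a 1,2-hydride shift from that carbon the positive charge sits on a tertiary centre.
Tertiary is more stable than secondary, so the shift occurs.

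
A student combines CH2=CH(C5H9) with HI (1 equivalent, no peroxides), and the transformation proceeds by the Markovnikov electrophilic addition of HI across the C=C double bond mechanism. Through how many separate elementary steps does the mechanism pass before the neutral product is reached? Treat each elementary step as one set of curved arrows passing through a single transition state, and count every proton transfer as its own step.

3

Step 1: Protonation of the alkene by HI: the π bond acts as the nucleophile and picks up H⁺, giving the more stable (Markovnikov) secondary carbocation. The H–I bond breaks heterolytically, releasing I⁻.
Step 2: Carbocation rearrangement: a 1,2-hydride shift from the adjacent cyclopentyl carbon converts the initially-formed secondary cation into the more stable tertiary cation.
Step 3: Nucleophilic attack by I⁻ on the carbocation completes the addition, giving R–I.
Total: 3 elementary steps.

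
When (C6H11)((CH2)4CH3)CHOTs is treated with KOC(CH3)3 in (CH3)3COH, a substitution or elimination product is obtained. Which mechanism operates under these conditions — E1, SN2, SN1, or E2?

Conditions: a strong/bulky base with a secondary substrate bearing a β-hydrogen.
These conditions are the textbook signature of the E2 pathway.
A strong (often hindered) base removes a β-H in concert with loss of the leaving group — bimolecular elimination.

E2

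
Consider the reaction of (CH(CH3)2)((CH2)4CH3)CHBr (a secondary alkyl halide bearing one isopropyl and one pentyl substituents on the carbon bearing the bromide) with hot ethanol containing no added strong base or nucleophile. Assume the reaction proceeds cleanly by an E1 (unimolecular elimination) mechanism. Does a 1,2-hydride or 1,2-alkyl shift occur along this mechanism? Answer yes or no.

yes

The first-formed carbocation is secondary.
The adjacent isopropyl carbon already bears 2 other carbon substituents and has a hydrogen to migrate; after a 1,2-hydride shift from that carbon the positive charge sits on a tertiary centre.
Tertiary is more stable than secondary, so the shift occurs.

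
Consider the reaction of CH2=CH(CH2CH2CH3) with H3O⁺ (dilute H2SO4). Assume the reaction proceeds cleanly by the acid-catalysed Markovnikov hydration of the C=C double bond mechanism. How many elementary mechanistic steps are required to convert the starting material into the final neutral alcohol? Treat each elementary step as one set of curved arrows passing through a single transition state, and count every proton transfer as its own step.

Step 1: The π electrons of the C=C bond attack a proton of H3O⁺; Markovnikov addition places the new C–H on the less-substituted alkene carbon, so the positive charge ends up on the more-substituted carbon — a secondary carbocation. H2O is released.
(No 1,2-shift: no single shift to an adjacent carbon would give a more stable cation.)
Step 2: A lone pair on the oxygen of H2O attacks the carbocation, forming a C–O bond and an oxonium ion (a protonated alcohol).
Step 3: Deprotonation of the oxonium ion by a water molecule delivers the neutral alcohol and regenerates the acid catalyst.
Total: 3 elementary steps.

3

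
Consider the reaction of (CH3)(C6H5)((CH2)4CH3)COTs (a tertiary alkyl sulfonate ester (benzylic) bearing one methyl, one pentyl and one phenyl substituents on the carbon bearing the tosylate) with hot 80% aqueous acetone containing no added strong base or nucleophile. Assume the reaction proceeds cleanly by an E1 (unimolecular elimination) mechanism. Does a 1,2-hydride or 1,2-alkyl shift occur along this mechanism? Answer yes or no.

no

The first-formed carbocation is tertiary.
No single 1,2-shift to an adjacent carbon would produce a more-substituted cation than the one already present, so no rearrangement occurs.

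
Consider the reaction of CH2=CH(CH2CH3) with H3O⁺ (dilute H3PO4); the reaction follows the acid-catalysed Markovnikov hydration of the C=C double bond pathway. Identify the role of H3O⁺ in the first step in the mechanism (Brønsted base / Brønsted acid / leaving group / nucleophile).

Brønsted acid

Step 1: The π electrons of the C=C bond attack a proton of H3O⁺; Markovnikov addition places the new C–H on the less-substituted alkene carbon, so the positive charge ends up on the more-substituted carbon — a secondary carbocation. H2O is released.
H3O⁺ in the first step donates a proton in a proton-transfer step — a Brønsted acid.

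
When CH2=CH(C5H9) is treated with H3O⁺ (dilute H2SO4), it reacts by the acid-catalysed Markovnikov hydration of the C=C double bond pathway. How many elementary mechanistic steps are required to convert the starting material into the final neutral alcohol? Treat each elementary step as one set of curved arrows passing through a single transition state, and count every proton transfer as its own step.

Step 1: Protonation of the alkene by H3O⁺: the π bond acts as the nucleophile and picks up H⁺, giving the more stable (Markovnikov) secondary carbocation. H2O is released.
Step 2: A hydride (H with its bonding pair) migrates from the adjacent cyclopentyl carbon to the cationic centre — a 1,2-hydride shift — upgrading the secondary cation to a tertiary one.
Step 3: A lone pair on the oxygen of H2O attacks the carbocation, forming a C–O bond and an oxonium ion (a protonated alcohol).
Step 4: Proton transfer from the O–H of the oxonium ion to H2O completes the catalytic cycle and yields the alcohol.
Total: 4 elementary steps.

4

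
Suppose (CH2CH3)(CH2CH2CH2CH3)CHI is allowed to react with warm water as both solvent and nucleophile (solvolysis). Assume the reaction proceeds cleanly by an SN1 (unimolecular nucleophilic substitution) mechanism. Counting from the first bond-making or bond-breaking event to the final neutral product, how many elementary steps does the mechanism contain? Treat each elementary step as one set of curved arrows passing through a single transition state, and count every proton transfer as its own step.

3

Step 1: Unassisted departure of I⁻ (taking the C–I bonding pair) generates a secondary carbocation.
(No 1,2-shift: no single shift to an adjacent carbon would give a more stable cation.)
Step 2: H2O donates an oxygen lone pair into the empty p orbital of the cation, giving a protonated alcohol (an oxonium ion).
Step 3: A second solvent molecule removes the proton on oxygen, giving the neutral alcohol product.
Total: 3 elementary steps.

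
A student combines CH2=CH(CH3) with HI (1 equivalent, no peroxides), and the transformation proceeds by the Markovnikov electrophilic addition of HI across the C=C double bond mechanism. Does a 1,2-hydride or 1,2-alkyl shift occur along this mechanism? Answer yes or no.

no

The first-formed carbocation is secondary.
No single 1,2-shift to an adjacent carbon would produce a more-substituted cation than the one already present, so no rearrangement occurs.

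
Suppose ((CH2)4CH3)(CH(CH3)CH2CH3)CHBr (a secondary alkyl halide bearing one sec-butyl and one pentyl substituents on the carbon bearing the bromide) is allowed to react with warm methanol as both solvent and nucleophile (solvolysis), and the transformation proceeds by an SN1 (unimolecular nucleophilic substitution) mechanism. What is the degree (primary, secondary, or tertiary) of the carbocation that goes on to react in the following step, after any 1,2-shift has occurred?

tertiary

Step 1: Ionisation: the C–Br σ-bond cleaves heterolytically; both bonding electrons depart with Br⁻, leaving a secondary carbocation at the α-carbon.
Step 2: Carbocation rearrangement: a 1,2-hydride shift from the adjacent sec-butyl carbon converts the initially-formed secondary cation into the more stable tertiary cation.
The cation rearranges from secondary to tertiary via a 1,2-hydride shift from the adjacent sec-butyl carbon; the tertiary cation is what reacts next.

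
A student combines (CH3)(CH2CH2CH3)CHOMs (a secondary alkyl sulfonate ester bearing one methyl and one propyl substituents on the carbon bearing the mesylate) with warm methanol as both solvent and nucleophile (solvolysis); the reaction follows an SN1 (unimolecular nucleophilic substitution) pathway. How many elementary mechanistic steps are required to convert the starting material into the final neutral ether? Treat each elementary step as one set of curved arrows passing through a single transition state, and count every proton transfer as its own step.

Step 1: Ionisation: the C–O σ-bond cleaves heterolytically; both bonding electrons depart with MsO⁻, leaving a secondary carbocation at the α-carbon.
(No 1,2-shift: no single shift to an adjacent carbon would give a more stable cation.)
Step 2: CH3OH donates an oxygen lone pair into the empty p orbital of the cation, giving a protonated ether (an oxonium ion).
Step 3: A second solvent molecule removes the proton on oxygen, giving the neutral ether product.
Total: 3 elementary steps.

3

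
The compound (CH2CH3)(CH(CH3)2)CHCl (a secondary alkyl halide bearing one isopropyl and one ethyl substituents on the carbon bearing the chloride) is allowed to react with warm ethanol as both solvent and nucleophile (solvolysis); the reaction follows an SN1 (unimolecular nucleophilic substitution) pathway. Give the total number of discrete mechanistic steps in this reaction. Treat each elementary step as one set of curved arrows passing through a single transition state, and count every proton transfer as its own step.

Step 1: Rate-determining heterolysis of the C–Cl bond gives Cl⁻ and a secondary carbocation.
Step 2: Carbocation rearrangement: a 1,2-hydride shift from the adjacent isopropyl carbon converts the initially-formed secondary cation into the more stable tertiary cation.
Step 3: A lone pair on the oxygen of CH3CH2OH attacks the carbocation, forming a new C–O σ-bond and an oxonium ion.
Step 4: Proton transfer from the O–H of the oxonium ion to a solvent molecule delivers the neutral ether.
Total: 4 elementary steps.

4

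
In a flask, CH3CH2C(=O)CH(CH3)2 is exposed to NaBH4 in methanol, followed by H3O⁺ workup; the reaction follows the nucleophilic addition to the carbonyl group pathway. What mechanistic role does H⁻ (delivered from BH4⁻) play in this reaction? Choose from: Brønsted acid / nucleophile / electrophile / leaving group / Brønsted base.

nucleophile

Step 1: Nucleophilic addition: H⁻ (delivered from BH4⁻) adds to the carbonyl carbon, pushing the π(C=O) electron pair onto oxygen and giving a tetrahedral alkoxide.
H⁻ (delivered from BH4⁻) donates an electron pair to form a new σ-bond to carbon — it is the nucleophile.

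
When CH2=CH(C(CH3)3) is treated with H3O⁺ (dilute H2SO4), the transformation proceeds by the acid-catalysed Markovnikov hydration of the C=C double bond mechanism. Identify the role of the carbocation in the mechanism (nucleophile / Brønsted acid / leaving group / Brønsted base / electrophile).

Step 3: Water acts as the nucleophile: an oxygen lone pair bonds to the cationic carbon, giving an oxonium-ion intermediate.
The carbocation accepts an electron pair into an empty or π* orbital — it is the electrophile.

electrophile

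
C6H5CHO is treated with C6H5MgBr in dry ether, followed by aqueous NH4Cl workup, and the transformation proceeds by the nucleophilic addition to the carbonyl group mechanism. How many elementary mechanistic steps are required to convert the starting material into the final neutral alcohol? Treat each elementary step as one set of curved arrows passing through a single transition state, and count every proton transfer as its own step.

Step 1: the carbanion-like carbon of C6H5MgBr attacks the sp² carbonyl carbon; the C=O π bond breaks and the electrons end up as a lone pair on the alkoxide oxygen of the tetrahedral intermediate.
Step 2: On aqueous NH4Cl workup the alkoxide oxygen is protonated, giving an alcohol.
Total: 2 elementary steps.

2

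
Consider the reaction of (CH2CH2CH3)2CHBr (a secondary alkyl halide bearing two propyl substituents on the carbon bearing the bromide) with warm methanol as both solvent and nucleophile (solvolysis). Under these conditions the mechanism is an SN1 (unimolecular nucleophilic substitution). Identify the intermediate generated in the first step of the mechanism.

secondary carbocation

Step 1: Ionisation: the C–Br σ-bond cleaves heterolytically; both bonding electrons depart with Br⁻, leaving a secondary carbocation at the α-carbon.
After step 1 the species present is a secondary carbocation.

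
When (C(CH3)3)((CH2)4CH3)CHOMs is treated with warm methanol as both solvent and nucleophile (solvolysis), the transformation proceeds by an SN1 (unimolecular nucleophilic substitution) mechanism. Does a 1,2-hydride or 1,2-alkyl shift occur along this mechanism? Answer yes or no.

The first-formed carbocation is secondary.
The adjacent tert-butyl carbon has no hydrogen but bears methyl groups; migration of one methyl with its bonding pair (a 1,2-methyl shift) places the charge on a tertiary centre.
Tertiary is more stable than secondary, so the shift occurs.

yes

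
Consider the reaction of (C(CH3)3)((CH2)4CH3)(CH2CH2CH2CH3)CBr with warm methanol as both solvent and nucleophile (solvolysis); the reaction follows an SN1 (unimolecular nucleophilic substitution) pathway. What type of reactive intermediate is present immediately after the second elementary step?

Step 1: Unassisted departure of Br⁻ (taking the C–Br bonding pair) generates a tertiary carbocation.
Step 2: Nucleophilic capture: the oxygen of CH3OH bonds to the cationic carbon, producing an oxonium-ion intermediate.
After step 2 the species present is an oxonium ion.

oxonium ion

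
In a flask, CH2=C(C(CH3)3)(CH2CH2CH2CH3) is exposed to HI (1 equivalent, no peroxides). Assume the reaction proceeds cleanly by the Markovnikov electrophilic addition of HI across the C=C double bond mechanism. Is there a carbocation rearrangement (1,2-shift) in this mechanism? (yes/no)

The first-formed carbocation is tertiary.
No single 1,2-shift to an adjacent carbon would produce a more-substituted cation than the one already present, so no rearrangement occurs.

no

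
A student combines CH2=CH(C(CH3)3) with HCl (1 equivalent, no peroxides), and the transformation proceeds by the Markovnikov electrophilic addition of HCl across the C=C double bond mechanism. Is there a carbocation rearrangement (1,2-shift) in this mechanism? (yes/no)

yes

The first-formed carbocation is secondary.
The adjacent tert-butyl carbon has no hydrogen but bears methyl groups; migration of one methyl with its bonding pair (a 1,2-methyl shift) places the charge on a tertiary centre.
Tertiary is more stable than secondary, so the shift occurs.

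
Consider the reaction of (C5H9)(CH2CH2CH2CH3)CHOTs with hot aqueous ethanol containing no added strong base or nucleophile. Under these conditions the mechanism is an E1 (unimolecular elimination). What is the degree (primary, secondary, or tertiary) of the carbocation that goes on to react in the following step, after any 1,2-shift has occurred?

Step 1: Rate-determining heterolysis of the C–O bond gives TsO⁻ and a secondary carbocation.
Step 2: A 1,2-hydride shift from the adjacent cyclopentyl carbon moves the positive charge from the secondary centre to an adjacent carbon, generating a more stable tertiary carbocation.
The cation rearranges from secondary to tertiary via a 1,2-hydride shift from the adjacent cyclopentyl carbon; the tertiary cation is what reacts next.

tertiary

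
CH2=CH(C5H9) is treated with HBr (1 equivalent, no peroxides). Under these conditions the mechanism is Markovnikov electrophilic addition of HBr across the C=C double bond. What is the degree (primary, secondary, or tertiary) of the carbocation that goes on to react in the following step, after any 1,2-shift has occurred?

Step 1: Protonation of the alkene by HBr: the π bond acts as the nucleophile and picks up H⁺, giving the more stable (Markovnikov) secondary carbocation. The H–Br bond breaks heterolytically, releasing Br⁻.
Step 2: Carbocation rearrangement: a 1,2-hydride shift from the adjacent cyclopentyl carbon converts the initially-formed secondary cation into the more stable tertiary cation.
The cation rearranges from secondary to tertiary via a 1,2-hydride shift from the adjacent cyclopentyl carbon; the tertiary cation is what reacts next.

tertiary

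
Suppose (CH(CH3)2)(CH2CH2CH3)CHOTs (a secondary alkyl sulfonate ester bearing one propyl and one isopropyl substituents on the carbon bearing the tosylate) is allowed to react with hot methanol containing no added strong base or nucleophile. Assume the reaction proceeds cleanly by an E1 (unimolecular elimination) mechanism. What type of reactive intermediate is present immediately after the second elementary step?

Step 1: Rate-determining heterolysis of the C–O bond gives TsO⁻ and a secondary carbocation.
Step 2: Carbocation rearrangement: a 1,2-hydride shift from the adjacent isopropyl carbon converts the initially-formed secondary cation into the more stable tertiary cation.
After step 2 the species present is a tertiary carbocation.

tertiary carbocation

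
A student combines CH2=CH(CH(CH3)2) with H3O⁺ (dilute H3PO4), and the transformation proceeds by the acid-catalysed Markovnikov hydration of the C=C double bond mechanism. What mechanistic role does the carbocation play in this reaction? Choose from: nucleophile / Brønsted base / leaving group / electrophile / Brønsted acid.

electrophile

Step 3: Nucleophilic capture of the cation by H2O produces the protonated alcohol (an oxonium ion).
The carbocation accepts an electron pair into an empty or π* orbital — it is the electrophile.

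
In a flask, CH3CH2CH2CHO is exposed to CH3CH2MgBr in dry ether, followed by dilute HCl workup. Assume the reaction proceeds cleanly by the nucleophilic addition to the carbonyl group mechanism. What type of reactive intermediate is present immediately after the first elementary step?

Step 1: Nucleophilic addition: the carbanion-like carbon of CH3CH2MgBr adds to the carbonyl carbon, pushing the π(C=O) electron pair onto oxygen and giving a tetrahedral alkoxide.
After step 1 the species present is a tetrahedral alkoxide intermediate.

tetrahedral alkoxide intermediate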